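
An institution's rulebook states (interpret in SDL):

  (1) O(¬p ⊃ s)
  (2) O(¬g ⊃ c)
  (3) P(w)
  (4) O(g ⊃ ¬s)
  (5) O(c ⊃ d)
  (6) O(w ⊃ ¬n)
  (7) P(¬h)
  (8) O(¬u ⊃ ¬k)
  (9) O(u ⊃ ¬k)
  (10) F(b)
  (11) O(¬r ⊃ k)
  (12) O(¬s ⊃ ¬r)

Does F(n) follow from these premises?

No

Premise 6 is O(w ⊃ ¬n), but O(w) is not derivable from the premises (the permission P(w) asserts only ¬O(¬w), not O(w)), so it does not yield O(¬n).
No other premise forces O(¬n). An ideal world satisfying every premise can still have n true, so F(n) is not derivable.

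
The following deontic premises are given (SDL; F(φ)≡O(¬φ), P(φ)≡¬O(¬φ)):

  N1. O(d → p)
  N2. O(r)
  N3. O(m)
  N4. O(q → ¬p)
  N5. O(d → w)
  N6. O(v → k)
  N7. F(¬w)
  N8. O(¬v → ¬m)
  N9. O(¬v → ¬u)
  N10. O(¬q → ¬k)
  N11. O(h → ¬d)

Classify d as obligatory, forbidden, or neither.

Forbidden

From premise 3 we have O(m).
The contrapositive of premise 8 (O(¬v → ¬m)) is O(m → v), and O(m) is already established, so O(v).
Applying K to premise 6 (O(v → k)) and O(v) yields O(k).
Premise 10, O(¬q → ¬k), contraposes to O(k → q); with O(k) we get O(q).
Applying K to premise 4 (O(q → ¬p)) and O(q) yields O(¬p).
Premise 1 is O(d → p); contrapositively O(¬p → ¬d). Since O(¬p) holds, K gives O(¬d).
Premises 2, 5, 7, 9, 11 do not contribute to this derivation.
Thus O(¬d), which is F(d): d is forbidden.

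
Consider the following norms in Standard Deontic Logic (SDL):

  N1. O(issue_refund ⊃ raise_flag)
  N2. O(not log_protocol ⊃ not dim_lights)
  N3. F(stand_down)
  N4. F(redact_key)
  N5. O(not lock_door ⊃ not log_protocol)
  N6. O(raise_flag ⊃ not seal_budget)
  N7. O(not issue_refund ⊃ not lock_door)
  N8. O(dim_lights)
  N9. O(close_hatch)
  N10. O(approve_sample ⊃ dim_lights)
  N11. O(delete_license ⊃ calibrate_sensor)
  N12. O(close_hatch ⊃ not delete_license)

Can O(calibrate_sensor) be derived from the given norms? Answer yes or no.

Premise 11 is O(delete_license ⊃ calibrate_sensor), but O(delete_license) is not derivable from the premises, so it does not yield O(calibrate_sensor).
No other premise forces O(calibrate_sensor). An ideal world satisfying every premise can still have calibrate_sensor false, so O(calibrate_sensor) is not derivable.

No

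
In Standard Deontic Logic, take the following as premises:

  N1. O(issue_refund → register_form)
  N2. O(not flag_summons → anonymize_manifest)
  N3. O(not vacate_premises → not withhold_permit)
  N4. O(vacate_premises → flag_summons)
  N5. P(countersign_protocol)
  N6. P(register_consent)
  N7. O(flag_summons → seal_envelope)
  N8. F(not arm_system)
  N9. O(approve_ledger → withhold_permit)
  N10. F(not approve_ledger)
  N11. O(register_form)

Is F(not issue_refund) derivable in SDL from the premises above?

No

Premise 1 is O(issue_refund → register_form); even if O(register_form) held, inferring O(issue_refund) would be affirming the consequent — invalid.
No other premise forces O(issue_refund). An ideal world satisfying every premise can still have not issue_refund true, so F(not issue_refund) is not derivable.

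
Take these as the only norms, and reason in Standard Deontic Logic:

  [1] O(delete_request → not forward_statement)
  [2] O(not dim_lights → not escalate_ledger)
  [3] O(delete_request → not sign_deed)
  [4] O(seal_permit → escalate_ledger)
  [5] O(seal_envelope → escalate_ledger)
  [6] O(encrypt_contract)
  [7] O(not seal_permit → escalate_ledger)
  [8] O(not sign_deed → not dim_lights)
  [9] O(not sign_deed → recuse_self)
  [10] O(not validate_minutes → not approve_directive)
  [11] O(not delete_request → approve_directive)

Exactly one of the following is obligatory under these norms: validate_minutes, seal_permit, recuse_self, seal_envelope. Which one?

validate_minutes

Premises 7 and 4 are O(not seal_permit → escalate_ledger) and O(seal_permit → escalate_ledger); every ideal world satisfies not seal_permit or seal_permit, so in either case escalate_ledger holds — hence O(escalate_ledger).
Premise 2, O(not dim_lights → not escalate_ledger), contraposes to O(escalate_ledger → dim_lights); with O(escalate_ledger) we get O(dim_lights).
The contrapositive of premise 8 (O(not sign_deed → not dim_lights)) is O(dim_lights → sign_deed), and O(dim_lights) is already established, so O(sign_deed).
Premise 3, O(delete_request → not sign_deed), contraposes to O(sign_deed → not delete_request); with O(sign_deed) we get O(not delete_request).
From O(not delete_request) and premise 11, O(not delete_request → approve_directive), we obtain O(approve_directive).
The contrapositive of premise 10 (O(not validate_minutes → not approve_directive)) is O(approve_directive → validate_minutes), and O(approve_directive) is already established, so O(validate_minutes).
So O(validate_minutes) holds — validate_minutes is obligatory. None of the other listed options is made obligatory by any chain of premises.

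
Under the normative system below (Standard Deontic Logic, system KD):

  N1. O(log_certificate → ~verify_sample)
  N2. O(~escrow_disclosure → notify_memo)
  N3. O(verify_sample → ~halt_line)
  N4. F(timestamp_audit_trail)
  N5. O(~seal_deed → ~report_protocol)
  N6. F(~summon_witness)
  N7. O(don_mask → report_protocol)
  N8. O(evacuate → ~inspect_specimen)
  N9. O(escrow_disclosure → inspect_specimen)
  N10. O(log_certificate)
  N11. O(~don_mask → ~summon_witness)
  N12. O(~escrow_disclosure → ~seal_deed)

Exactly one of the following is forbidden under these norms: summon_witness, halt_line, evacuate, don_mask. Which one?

evacuate

Premise 6, F(~summon_witness), is equivalent to O(summon_witness).
Premise 11 is O(~don_mask → ~summon_witness); contrapositively O(summon_witness → don_mask). Since O(summon_witness) holds, K gives O(don_mask).
From O(don_mask) and premise 7, O(don_mask → report_protocol), we obtain O(report_protocol).
Premise 5, O(~seal_deed → ~report_protocol), contraposes to O(report_protocol → seal_deed); with O(report_protocol) we get O(seal_deed).
Premise 12, O(~escrow_disclosure → ~seal_deed), contraposes to O(seal_deed → escrow_disclosure); with O(seal_deed) we get O(escrow_disclosure).
Applying K to premise 9 (O(escrow_disclosure → inspect_specimen)) and O(escrow_disclosure) yields O(inspect_specimen).
Premise 8 is O(evacuate → ~inspect_specimen); contrapositively O(inspect_specimen → ~evacuate). Since O(inspect_specimen) holds, K gives O(~evacuate).
So O(~evacuate) holds, i.e. evacuate is forbidden. None of the other listed options is forbidden under the premises.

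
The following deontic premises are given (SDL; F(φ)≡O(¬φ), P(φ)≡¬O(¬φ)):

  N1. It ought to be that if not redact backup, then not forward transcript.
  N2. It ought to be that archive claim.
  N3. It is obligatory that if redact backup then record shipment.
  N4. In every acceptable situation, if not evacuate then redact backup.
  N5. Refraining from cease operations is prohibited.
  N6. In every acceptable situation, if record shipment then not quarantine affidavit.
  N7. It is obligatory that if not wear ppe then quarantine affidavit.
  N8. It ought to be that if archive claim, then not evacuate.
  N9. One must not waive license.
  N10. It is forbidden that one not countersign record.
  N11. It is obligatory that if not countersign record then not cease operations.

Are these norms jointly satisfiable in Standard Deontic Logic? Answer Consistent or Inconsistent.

Premise 11 is O(¬countersign_record → ¬cease_operations), but O(¬countersign_record) is not derivable from the premises, so it does not yield O(¬cease_operations).
So O(¬cease_operations) is not derivable, and the apparent clash with O(cease_operations) does not arise.
A world satisfying every obligation exists (e.g. archive_claim=true, cease_operations=true, countersign_record=true, evacuate=false, forward_transcript=false, quarantine_affidavit=false, record_shipment=true, redact_backup=true, waive_license=false, wear_ppe=true); no atom is both obligatory and forbidden, so the set is consistent.

Consistent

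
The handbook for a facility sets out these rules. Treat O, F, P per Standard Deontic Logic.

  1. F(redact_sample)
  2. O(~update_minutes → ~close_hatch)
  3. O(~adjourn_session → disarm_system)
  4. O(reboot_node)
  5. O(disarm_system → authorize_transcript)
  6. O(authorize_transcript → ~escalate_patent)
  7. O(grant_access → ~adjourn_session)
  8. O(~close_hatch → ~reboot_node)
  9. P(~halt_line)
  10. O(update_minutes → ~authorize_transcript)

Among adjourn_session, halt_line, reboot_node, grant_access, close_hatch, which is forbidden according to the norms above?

grant_access

From premise 4 we have O(reboot_node).
The contrapositive of premise 8 (O(~close_hatch → ~reboot_node)) is O(reboot_node → close_hatch), and O(reboot_node) is already established, so O(close_hatch).
Premise 2 is O(~update_minutes → ~close_hatch); contrapositively O(close_hatch → update_minutes). Since O(close_hatch) holds, K gives O(update_minutes).
Applying K to premise 10 (O(update_minutes → ~authorize_transcript)) and O(update_minutes) yields O(~authorize_transcript).
Premise 5, O(disarm_system → authorize_transcript), contraposes to O(~authorize_transcript → ~disarm_system); with O(~authorize_transcript) we get O(~disarm_system).
The contrapositive of premise 3 (O(~adjourn_session → disarm_system)) is O(~disarm_system → adjourn_session), and O(~disarm_system) is already established, so O(adjourn_session).
Premise 7, O(grant_access → ~adjourn_session), contraposes to O(adjourn_session → ~grant_access); with O(adjourn_session) we get O(~grant_access).
So O(~grant_access) holds, i.e. grant_access is forbidden. None of the other listed options is forbidden under the premises.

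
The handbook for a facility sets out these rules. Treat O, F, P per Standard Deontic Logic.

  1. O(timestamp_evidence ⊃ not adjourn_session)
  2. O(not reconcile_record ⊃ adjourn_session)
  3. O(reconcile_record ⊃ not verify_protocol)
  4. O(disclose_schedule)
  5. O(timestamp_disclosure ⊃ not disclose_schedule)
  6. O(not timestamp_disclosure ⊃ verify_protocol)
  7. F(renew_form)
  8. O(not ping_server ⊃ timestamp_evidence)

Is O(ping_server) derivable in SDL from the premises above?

Premise 4 gives O(disclose_schedule).
Premise 5, O(timestamp_disclosure ⊃ not disclose_schedule), contraposes to O(disclose_schedule ⊃ not timestamp_disclosure); with O(disclose_schedule) we get O(not timestamp_disclosure).
Premise 6 is O(not timestamp_disclosure ⊃ verify_protocol); since O(not timestamp_disclosure), deontic closure gives O(verify_protocol).
The contrapositive of premise 3 (O(reconcile_record ⊃ not verify_protocol)) is O(verify_protocol ⊃ not reconcile_record), and O(verify_protocol) is already established, so O(not reconcile_record).
Premise 2 is O(not reconcile_record ⊃ adjourn_session); since O(not reconcile_record), deontic closure gives O(adjourn_session).
The contrapositive of premise 1 (O(timestamp_evidence ⊃ not adjourn_session)) is O(adjourn_session ⊃ not timestamp_evidence), and O(adjourn_session) is already established, so O(not timestamp_evidence).
The contrapositive of premise 8 (O(not ping_server ⊃ timestamp_evidence)) is O(not timestamp_evidence ⊃ ping_server), and O(not timestamp_evidence) is already established, so O(ping_server).
Premise 7 does not contribute to this derivation.
So O(ping_server) follows.

Yes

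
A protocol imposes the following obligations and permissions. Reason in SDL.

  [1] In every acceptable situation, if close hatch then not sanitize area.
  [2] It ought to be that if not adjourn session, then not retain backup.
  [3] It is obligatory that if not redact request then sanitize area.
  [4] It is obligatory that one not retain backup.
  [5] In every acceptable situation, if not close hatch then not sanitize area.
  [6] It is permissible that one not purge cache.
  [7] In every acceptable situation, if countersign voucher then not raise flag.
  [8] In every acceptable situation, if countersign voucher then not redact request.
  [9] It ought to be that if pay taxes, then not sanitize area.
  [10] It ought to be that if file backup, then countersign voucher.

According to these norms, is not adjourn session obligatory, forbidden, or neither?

Neither

Premise 2 is O(¬adjourn_session → ¬retain_backup); even if O(¬retain_backup) held, inferring O(¬adjourn_session) would be affirming the consequent — invalid.
No premise or chain of K-axiom applications forces O(¬adjourn_session), and none forces O(adjourn_session). So ¬adjourn_session is neither obligatory nor forbidden under these norms.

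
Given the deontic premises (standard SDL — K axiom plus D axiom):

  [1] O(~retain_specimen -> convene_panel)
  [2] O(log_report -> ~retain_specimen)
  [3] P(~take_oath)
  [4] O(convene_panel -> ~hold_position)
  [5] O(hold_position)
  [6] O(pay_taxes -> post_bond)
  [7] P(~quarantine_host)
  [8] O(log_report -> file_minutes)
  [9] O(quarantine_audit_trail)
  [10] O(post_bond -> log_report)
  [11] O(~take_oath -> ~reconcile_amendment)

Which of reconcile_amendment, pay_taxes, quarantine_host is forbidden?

Premise 5 gives O(hold_position).
The contrapositive of premise 4 (O(convene_panel -> ~hold_position)) is O(hold_position -> ~convene_panel), and O(hold_position) is already established, so O(~convene_panel).
Premise 1 is O(~retain_specimen -> convene_panel); contrapositively O(~convene_panel -> retain_specimen). Since O(~convene_panel) holds, K gives O(retain_specimen).
Premise 2, O(log_report -> ~retain_specimen), contraposes to O(retain_specimen -> ~log_report); with O(retain_specimen) we get O(~log_report).
Premise 10, O(post_bond -> log_report), contraposes to O(~log_report -> ~post_bond); with O(~log_report) we get O(~post_bond).
The contrapositive of premise 6 (O(pay_taxes -> post_bond)) is O(~post_bond -> ~pay_taxes), and O(~post_bond) is already established, so O(~pay_taxes).
So O(~pay_taxes) holds, i.e. pay_taxes is forbidden. None of the other listed options is forbidden under the premises.

pay_taxes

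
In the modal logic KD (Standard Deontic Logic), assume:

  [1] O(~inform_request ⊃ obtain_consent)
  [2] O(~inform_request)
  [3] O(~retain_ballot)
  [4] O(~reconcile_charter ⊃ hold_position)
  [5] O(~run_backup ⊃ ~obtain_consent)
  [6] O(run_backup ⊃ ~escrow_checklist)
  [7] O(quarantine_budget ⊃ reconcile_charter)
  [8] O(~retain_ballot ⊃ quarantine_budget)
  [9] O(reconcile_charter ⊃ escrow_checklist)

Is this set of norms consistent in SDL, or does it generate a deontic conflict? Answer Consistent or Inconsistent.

Inconsistent

Premise 3 states O(~retain_ballot) outright.
Premise 8 is O(~retain_ballot ⊃ quarantine_budget); since O(~retain_ballot), deontic closure gives O(quarantine_budget).
From O(quarantine_budget) and premise 7, O(quarantine_budget ⊃ reconcile_charter), we obtain O(reconcile_charter).
Applying K to premise 9 (O(reconcile_charter ⊃ escrow_checklist)) and O(reconcile_charter) yields O(escrow_checklist).
Premise 6, O(run_backup ⊃ ~escrow_checklist), contraposes to O(escrow_checklist ⊃ ~run_backup); with O(escrow_checklist) we get O(~run_backup).
From O(~run_backup) and premise 5, O(~run_backup ⊃ ~obtain_consent), we obtain O(~obtain_consent).
Premise 1, O(~inform_request ⊃ obtain_consent), contraposes to O(~obtain_consent ⊃ inform_request); with O(~obtain_consent) we get O(inform_request).
But premise 2 directly asserts O(~inform_request).
We now have both O(inform_request) and O(~inform_request) — inform_request is simultaneously obligatory and forbidden, violating the D-axiom.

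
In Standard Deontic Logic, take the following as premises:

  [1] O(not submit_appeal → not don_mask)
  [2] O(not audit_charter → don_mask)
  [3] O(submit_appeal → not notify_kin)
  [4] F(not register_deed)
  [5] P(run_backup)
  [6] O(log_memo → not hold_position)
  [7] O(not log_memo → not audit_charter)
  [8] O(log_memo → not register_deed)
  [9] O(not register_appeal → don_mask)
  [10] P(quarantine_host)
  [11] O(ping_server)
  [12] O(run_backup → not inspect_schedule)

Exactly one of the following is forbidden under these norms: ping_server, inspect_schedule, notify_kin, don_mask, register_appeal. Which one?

Premise 4 is F(not register_deed), i.e. O(register_deed).
Premise 8 is O(log_memo → not register_deed); contrapositively O(register_deed → not log_memo). Since O(register_deed) holds, K gives O(not log_memo).
Applying K to premise 7 (O(not log_memo → not audit_charter)) and O(not log_memo) yields O(not audit_charter).
Applying K to premise 2 (O(not audit_charter → don_mask)) and O(not audit_charter) yields O(don_mask).
The contrapositive of premise 1 (O(not submit_appeal → not don_mask)) is O(don_mask → submit_appeal), and O(don_mask) is already established, so O(submit_appeal).
Premise 3 is O(submit_appeal → not notify_kin); since O(submit_appeal), deontic closure gives O(not notify_kin).
So O(not notify_kin) holds, i.e. notify_kin is forbidden. None of the other listed options is forbidden under the premises.

notify_kin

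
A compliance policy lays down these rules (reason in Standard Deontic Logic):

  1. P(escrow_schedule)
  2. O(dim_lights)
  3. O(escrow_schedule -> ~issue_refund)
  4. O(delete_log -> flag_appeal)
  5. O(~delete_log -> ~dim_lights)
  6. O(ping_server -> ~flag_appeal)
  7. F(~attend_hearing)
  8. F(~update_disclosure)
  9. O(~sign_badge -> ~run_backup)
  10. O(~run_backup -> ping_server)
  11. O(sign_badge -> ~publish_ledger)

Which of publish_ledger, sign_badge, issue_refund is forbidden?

Premise 2 states O(dim_lights) outright.
Premise 5, O(~delete_log -> ~dim_lights), contraposes to O(dim_lights -> delete_log); with O(dim_lights) we get O(delete_log).
With premise 4, O(delete_log -> flag_appeal), the K-axiom yields O(flag_appeal).
Premise 6, O(ping_server -> ~flag_appeal), contraposes to O(flag_appeal -> ~ping_server); with O(flag_appeal) we get O(~ping_server).
Premise 10, O(~run_backup -> ping_server), contraposes to O(~ping_server -> run_backup); with O(~ping_server) we get O(run_backup).
The contrapositive of premise 9 (O(~sign_badge -> ~run_backup)) is O(run_backup -> sign_badge), and O(run_backup) is already established, so O(sign_badge).
Premise 11 is O(sign_badge -> ~publish_ledger); since O(sign_badge), deontic closure gives O(~publish_ledger).
So O(~publish_ledger) holds, i.e. publish_ledger is forbidden. None of the other listed options is forbidden under the premises.

publish_ledger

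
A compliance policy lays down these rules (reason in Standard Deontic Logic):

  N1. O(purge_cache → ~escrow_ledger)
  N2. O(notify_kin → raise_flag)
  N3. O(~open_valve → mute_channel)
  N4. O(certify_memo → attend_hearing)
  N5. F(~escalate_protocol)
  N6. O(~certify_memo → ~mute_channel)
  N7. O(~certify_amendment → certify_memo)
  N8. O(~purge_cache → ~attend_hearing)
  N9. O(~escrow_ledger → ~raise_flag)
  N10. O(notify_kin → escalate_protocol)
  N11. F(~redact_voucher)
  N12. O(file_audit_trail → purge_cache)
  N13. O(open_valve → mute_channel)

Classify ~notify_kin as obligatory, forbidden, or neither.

Obligatory

Premises 3 and 13 cover both cases: O(~open_valve → mute_channel) and O(open_valve → mute_channel). Since ~open_valve ∨ open_valve is a tautology, O(mute_channel) follows.
Premise 6, O(~certify_memo → ~mute_channel), contraposes to O(mute_channel → certify_memo); with O(mute_channel) we get O(certify_memo).
From O(certify_memo) and premise 4, O(certify_memo → attend_hearing), we obtain O(attend_hearing).
The contrapositive of premise 8 (O(~purge_cache → ~attend_hearing)) is O(attend_hearing → purge_cache), and O(attend_hearing) is already established, so O(purge_cache).
Premise 1 is O(purge_cache → ~escrow_ledger); since O(purge_cache), deontic closure gives O(~escrow_ledger).
From O(~escrow_ledger) and premise 9, O(~escrow_ledger → ~raise_flag), we obtain O(~raise_flag).
Premise 2 is O(notify_kin → raise_flag); contrapositively O(~raise_flag → ~notify_kin). Since O(~raise_flag) holds, K gives O(~notify_kin).
Premises 5, 7, 10, 11, 12 do not contribute to this derivation.
Hence ~notify_kin is obligatory.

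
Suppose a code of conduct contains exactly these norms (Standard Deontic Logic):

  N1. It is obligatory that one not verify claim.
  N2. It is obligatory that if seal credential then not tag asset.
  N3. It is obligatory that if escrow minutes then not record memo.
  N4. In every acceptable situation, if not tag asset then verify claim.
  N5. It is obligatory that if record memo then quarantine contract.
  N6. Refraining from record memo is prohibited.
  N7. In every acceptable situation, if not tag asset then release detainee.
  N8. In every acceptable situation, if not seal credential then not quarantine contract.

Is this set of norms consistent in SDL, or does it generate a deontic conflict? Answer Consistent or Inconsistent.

Premise 1 gives O(¬verify_claim).
Premise 4, O(¬tag_asset → verify_claim), contraposes to O(¬verify_claim → tag_asset); with O(¬verify_claim) we get O(tag_asset).
Premise 2, O(seal_credential → ¬tag_asset), contraposes to O(tag_asset → ¬seal_credential); with O(tag_asset) we get O(¬seal_credential).
From O(¬seal_credential) and premise 8, O(¬seal_credential → ¬quarantine_contract), we obtain O(¬quarantine_contract).
Premise 5 is O(record_memo → quarantine_contract); contrapositively O(¬quarantine_contract → ¬record_memo). Since O(¬quarantine_contract) holds, K gives O(¬record_memo).
But premise 6, F(¬record_memo), means O(record_memo).
We now have both O(¬record_memo) and O(record_memo) — record_memo is simultaneously obligatory and forbidden, violating the D-axiom.

Inconsistent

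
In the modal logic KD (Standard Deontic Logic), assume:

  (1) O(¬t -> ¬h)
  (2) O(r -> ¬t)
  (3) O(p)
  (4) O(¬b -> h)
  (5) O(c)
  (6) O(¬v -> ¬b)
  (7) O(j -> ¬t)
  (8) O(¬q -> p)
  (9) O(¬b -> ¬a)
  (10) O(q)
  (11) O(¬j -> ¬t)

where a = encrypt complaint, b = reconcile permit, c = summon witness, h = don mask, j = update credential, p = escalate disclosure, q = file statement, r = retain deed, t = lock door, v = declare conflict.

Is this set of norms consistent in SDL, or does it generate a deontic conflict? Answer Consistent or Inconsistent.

Premise 8 is O(¬q -> p); even if O(p) held, inferring O(¬q) would be affirming the consequent — invalid.
So O(¬q) is not derivable, and the apparent clash with O(q) does not arise.
A world satisfying every obligation exists (e.g. a=false, b=true, c=true, h=false, j=false, p=true, q=true, r=false, t=false, v=true); no atom is both obligatory and forbidden, so the set is consistent.

Consistent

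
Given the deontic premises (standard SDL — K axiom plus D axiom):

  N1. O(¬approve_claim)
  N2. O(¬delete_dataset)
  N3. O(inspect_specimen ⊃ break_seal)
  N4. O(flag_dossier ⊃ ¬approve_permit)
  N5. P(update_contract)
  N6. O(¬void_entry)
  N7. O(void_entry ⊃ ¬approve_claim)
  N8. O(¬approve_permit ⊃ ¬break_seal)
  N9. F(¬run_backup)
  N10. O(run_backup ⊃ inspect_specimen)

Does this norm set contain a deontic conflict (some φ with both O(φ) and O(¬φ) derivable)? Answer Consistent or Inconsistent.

Premise 7 is O(void_entry ⊃ ¬approve_claim); even if O(¬approve_claim) held, inferring O(void_entry) would be affirming the consequent — invalid.
So O(void_entry) is not derivable, and the apparent clash with O(¬void_entry) does not arise.
A world satisfying every obligation exists (e.g. approve_claim=false, approve_permit=true, break_seal=true, delete_dataset=false, flag_dossier=false, inspect_specimen=true, run_backup=true, update_contract=false, void_entry=false); no atom is both obligatory and forbidden, so the set is consistent.

Consistent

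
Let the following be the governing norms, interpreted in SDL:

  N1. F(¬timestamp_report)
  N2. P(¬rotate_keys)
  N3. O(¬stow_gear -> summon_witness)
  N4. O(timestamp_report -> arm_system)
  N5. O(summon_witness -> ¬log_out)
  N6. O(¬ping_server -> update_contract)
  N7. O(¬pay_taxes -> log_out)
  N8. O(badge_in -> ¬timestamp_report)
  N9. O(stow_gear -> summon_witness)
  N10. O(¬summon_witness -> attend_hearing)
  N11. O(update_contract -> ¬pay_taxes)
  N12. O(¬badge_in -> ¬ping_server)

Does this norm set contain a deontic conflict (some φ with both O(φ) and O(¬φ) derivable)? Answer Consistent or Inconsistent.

Premises 3 and 9 cover both cases: O(¬stow_gear -> summon_witness) and O(stow_gear -> summon_witness). Since ¬stow_gear ∨ stow_gear is a tautology, O(summon_witness) follows.
With premise 5, O(summon_witness -> ¬log_out), the K-axiom yields O(¬log_out).
Premise 7 is O(¬pay_taxes -> log_out); contrapositively O(¬log_out -> pay_taxes). Since O(¬log_out) holds, K gives O(pay_taxes).
The contrapositive of premise 11 (O(update_contract -> ¬pay_taxes)) is O(pay_taxes -> ¬update_contract), and O(pay_taxes) is already established, so O(¬update_contract).
The contrapositive of premise 6 (O(¬ping_server -> update_contract)) is O(¬update_contract -> ping_server), and O(¬update_contract) is already established, so O(ping_server).
The contrapositive of premise 12 (O(¬badge_in -> ¬ping_server)) is O(ping_server -> badge_in), and O(ping_server) is already established, so O(badge_in).
From O(badge_in) and premise 8, O(badge_in -> ¬timestamp_report), we obtain O(¬timestamp_report).
But premise 1, F(¬timestamp_report), means O(timestamp_report).
We now have both O(¬timestamp_report) and O(timestamp_report) — timestamp_report is simultaneously obligatory and forbidden, violating the D-axiom.

Inconsistent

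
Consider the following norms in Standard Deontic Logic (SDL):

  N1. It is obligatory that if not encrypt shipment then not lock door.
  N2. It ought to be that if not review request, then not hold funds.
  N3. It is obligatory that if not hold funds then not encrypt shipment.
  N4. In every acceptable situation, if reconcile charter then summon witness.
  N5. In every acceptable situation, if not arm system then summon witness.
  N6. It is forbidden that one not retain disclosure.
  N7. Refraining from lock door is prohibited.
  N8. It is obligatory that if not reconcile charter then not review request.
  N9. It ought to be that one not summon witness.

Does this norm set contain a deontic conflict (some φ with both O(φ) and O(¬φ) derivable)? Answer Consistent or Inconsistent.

F(¬lock_door) at premise 7 means O(lock_door).
The contrapositive of premise 1 (O(¬encrypt_shipment → ¬lock_door)) is O(lock_door → encrypt_shipment), and O(lock_door) is already established, so O(encrypt_shipment).
Premise 3, O(¬hold_funds → ¬encrypt_shipment), contraposes to O(encrypt_shipment → hold_funds); with O(encrypt_shipment) we get O(hold_funds).
Premise 2 is O(¬review_request → ¬hold_funds); contrapositively O(hold_funds → review_request). Since O(hold_funds) holds, K gives O(review_request).
Premise 8 is O(¬reconcile_charter → ¬review_request); contrapositively O(review_request → reconcile_charter). Since O(review_request) holds, K gives O(reconcile_charter).
From O(reconcile_charter) and premise 4, O(reconcile_charter → summon_witness), we obtain O(summon_witness).
Yet premise 9 states O(¬summon_witness).
We now have both O(summon_witness) and O(¬summon_witness) — summon_witness is simultaneously obligatory and forbidden, violating the D-axiom.

Inconsistent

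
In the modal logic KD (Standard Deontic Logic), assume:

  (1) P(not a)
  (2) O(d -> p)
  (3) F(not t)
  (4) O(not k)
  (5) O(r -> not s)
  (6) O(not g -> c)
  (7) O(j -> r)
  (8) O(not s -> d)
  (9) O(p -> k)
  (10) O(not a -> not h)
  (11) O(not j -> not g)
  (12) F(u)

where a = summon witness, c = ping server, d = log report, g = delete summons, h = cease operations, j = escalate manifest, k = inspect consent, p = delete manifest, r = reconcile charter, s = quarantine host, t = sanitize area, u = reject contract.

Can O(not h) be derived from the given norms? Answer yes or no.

No

Premise 10 is O(not a -> not h), but O(not a) is not derivable from the premises (the permission P(not a) asserts only not O(a), not O(not a)), so it does not yield O(not h).
No other premise forces O(not h). An ideal world satisfying every premise can still have not h false, so O(not h) is not derivable.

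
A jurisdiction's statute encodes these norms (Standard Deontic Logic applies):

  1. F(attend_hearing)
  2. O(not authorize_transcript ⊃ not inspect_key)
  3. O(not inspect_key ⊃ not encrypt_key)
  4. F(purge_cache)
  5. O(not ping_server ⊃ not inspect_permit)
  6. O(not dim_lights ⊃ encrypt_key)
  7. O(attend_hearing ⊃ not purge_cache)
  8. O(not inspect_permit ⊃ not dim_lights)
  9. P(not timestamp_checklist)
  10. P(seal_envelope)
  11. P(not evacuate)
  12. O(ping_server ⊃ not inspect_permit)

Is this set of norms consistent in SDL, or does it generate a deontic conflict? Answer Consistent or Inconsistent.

Consistent

Premise 7 is O(attend_hearing ⊃ not purge_cache); even if O(not purge_cache) held, inferring O(attend_hearing) would be affirming the consequent — invalid.
So O(attend_hearing) is not derivable, and the apparent clash with O(not attend_hearing) does not arise.
A world satisfying every obligation exists (e.g. attend_hearing=false, authorize_transcript=true, dim_lights=false, encrypt_key=true, evacuate=false, inspect_key=true, inspect_permit=false, ping_server=false, purge_cache=false, seal_envelope=false, timestamp_checklist=false); no atom is both obligatory and forbidden, so the set is consistent.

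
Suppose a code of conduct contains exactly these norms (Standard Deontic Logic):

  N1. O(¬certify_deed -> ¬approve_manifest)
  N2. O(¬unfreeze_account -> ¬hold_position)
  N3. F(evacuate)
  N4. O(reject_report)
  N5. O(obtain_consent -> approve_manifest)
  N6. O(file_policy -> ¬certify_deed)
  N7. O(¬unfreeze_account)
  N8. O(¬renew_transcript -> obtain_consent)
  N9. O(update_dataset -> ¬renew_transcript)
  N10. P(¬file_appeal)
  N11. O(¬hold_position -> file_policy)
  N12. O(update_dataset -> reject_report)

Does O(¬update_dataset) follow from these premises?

Yes

Premise 7 gives O(¬unfreeze_account).
From O(¬unfreeze_account) and premise 2, O(¬unfreeze_account -> ¬hold_position), we obtain O(¬hold_position).
Premise 11 is O(¬hold_position -> file_policy); since O(¬hold_position), deontic closure gives O(file_policy).
Premise 6 is O(file_policy -> ¬certify_deed); since O(file_policy), deontic closure gives O(¬certify_deed).
Premise 1 is O(¬certify_deed -> ¬approve_manifest); since O(¬certify_deed), deontic closure gives O(¬approve_manifest).
Premise 5 is O(obtain_consent -> approve_manifest); contrapositively O(¬approve_manifest -> ¬obtain_consent). Since O(¬approve_manifest) holds, K gives O(¬obtain_consent).
The contrapositive of premise 8 (O(¬renew_transcript -> obtain_consent)) is O(¬obtain_consent -> renew_transcript), and O(¬obtain_consent) is already established, so O(renew_transcript).
Premise 9 is O(update_dataset -> ¬renew_transcript); contrapositively O(renew_transcript -> ¬update_dataset). Since O(renew_transcript) holds, K gives O(¬update_dataset).
Premises 3, 4, 10, 12 do not contribute to this derivation.
So O(¬update_dataset) follows.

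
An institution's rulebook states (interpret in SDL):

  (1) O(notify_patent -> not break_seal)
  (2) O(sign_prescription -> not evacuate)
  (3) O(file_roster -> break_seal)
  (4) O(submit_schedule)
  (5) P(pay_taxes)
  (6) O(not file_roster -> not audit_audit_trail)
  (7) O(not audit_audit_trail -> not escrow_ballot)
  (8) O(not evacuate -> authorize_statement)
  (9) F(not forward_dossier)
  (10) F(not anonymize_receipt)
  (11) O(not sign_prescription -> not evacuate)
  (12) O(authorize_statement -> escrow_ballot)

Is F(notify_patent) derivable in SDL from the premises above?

Premises 11 and 2 cover both cases: O(not sign_prescription -> not evacuate) and O(sign_prescription -> not evacuate). Since not sign_prescription ∨ sign_prescription is a tautology, O(not evacuate) follows.
From O(not evacuate) and premise 8, O(not evacuate -> authorize_statement), we obtain O(authorize_statement).
Premise 12 is O(authorize_statement -> escrow_ballot); since O(authorize_statement), deontic closure gives O(escrow_ballot).
Premise 7, O(not audit_audit_trail -> not escrow_ballot), contraposes to O(escrow_ballot -> audit_audit_trail); with O(escrow_ballot) we get O(audit_audit_trail).
The contrapositive of premise 6 (O(not file_roster -> not audit_audit_trail)) is O(audit_audit_trail -> file_roster), and O(audit_audit_trail) is already established, so O(file_roster).
Applying K to premise 3 (O(file_roster -> break_seal)) and O(file_roster) yields O(break_seal).
Premise 1 is O(notify_patent -> not break_seal); contrapositively O(break_seal -> not notify_patent). Since O(break_seal) holds, K gives O(not notify_patent).
Premises 4, 5, 9, 10 do not contribute to this derivation.
So O(not notify_patent) holds, i.e. F(notify_patent). The claim follows.

Yes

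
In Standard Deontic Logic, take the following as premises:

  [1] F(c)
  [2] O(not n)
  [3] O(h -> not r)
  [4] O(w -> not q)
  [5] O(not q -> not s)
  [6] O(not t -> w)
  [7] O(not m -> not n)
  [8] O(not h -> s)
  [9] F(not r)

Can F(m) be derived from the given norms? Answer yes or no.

Premise 7 is O(not m -> not n); even if O(not n) held, inferring O(not m) would be affirming the consequent — invalid.
No other premise forces O(not m). An ideal world satisfying every premise can still have m true, so F(m) is not derivable.

No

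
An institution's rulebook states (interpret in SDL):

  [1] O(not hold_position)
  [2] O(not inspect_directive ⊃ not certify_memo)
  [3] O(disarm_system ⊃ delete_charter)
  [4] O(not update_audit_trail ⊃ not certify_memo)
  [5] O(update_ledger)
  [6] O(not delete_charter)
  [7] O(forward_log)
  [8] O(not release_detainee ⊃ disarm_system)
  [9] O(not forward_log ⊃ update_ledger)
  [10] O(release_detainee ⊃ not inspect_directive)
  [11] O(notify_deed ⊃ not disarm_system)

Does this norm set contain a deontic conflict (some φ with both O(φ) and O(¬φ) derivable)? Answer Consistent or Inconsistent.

Consistent

Premise 9 is O(not forward_log ⊃ update_ledger); even if O(update_ledger) held, inferring O(not forward_log) would be affirming the consequent — invalid.
So O(not forward_log) is not derivable, and the apparent clash with O(forward_log) does not arise.
A world satisfying every obligation exists (e.g. certify_memo=false, delete_charter=false, disarm_system=false, forward_log=true, hold_position=false, inspect_directive=false, notify_deed=false, release_detainee=true, update_audit_trail=false, update_ledger=true); no atom is both obligatory and forbidden, so the set is consistent.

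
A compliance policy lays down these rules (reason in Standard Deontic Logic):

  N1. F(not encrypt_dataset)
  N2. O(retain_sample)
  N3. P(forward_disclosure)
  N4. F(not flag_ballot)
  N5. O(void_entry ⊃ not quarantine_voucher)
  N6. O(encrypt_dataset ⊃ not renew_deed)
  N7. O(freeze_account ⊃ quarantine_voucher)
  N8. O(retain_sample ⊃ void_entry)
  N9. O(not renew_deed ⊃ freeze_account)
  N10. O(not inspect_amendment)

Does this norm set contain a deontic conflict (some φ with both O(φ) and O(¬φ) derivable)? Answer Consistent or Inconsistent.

F(not encrypt_dataset) at premise 1 means O(encrypt_dataset).
From O(encrypt_dataset) and premise 6, O(encrypt_dataset ⊃ not renew_deed), we obtain O(not renew_deed).
Premise 9 is O(not renew_deed ⊃ freeze_account); since O(not renew_deed), deontic closure gives O(freeze_account).
From O(freeze_account) and premise 7, O(freeze_account ⊃ quarantine_voucher), we obtain O(quarantine_voucher).
Premise 5 is O(void_entry ⊃ not quarantine_voucher); contrapositively O(quarantine_voucher ⊃ not void_entry). Since O(quarantine_voucher) holds, K gives O(not void_entry).
The contrapositive of premise 8 (O(retain_sample ⊃ void_entry)) is O(not void_entry ⊃ not retain_sample), and O(not void_entry) is already established, so O(not retain_sample).
But premise 2 directly asserts O(retain_sample).
We now have both O(not retain_sample) and O(retain_sample) — retain_sample is simultaneously obligatory and forbidden, violating the D-axiom.

Inconsistent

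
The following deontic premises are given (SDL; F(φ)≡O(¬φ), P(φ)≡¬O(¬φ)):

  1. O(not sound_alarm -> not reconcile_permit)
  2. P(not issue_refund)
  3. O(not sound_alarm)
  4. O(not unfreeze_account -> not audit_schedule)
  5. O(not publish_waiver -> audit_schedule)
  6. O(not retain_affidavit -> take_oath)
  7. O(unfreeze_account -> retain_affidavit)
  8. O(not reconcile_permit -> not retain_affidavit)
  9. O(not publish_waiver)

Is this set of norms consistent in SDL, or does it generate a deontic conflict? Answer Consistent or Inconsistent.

Inconsistent

From premise 9 we have O(not publish_waiver).
From O(not publish_waiver) and premise 5, O(not publish_waiver -> audit_schedule), we obtain O(audit_schedule).
Premise 4 is O(not unfreeze_account -> not audit_schedule); contrapositively O(audit_schedule -> unfreeze_account). Since O(audit_schedule) holds, K gives O(unfreeze_account).
Premise 7 is O(unfreeze_account -> retain_affidavit); since O(unfreeze_account), deontic closure gives O(retain_affidavit).
Premise 8, O(not reconcile_permit -> not retain_affidavit), contraposes to O(retain_affidavit -> reconcile_permit); with O(retain_affidavit) we get O(reconcile_permit).
Premise 1, O(not sound_alarm -> not reconcile_permit), contraposes to O(reconcile_permit -> sound_alarm); with O(reconcile_permit) we get O(sound_alarm).
However, premise 3 gives O(not sound_alarm).
We now have both O(sound_alarm) and O(not sound_alarm) — sound_alarm is simultaneously obligatory and forbidden, violating the D-axiom.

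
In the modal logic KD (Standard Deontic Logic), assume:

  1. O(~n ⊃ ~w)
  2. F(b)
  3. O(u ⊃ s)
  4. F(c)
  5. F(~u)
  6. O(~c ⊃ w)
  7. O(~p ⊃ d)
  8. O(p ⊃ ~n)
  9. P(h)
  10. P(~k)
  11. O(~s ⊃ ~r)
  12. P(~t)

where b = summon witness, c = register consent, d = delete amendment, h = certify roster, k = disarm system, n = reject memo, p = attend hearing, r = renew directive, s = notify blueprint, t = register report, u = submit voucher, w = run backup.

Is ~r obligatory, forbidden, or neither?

Neither

Premise 11 is O(~s ⊃ ~r), but O(~s) is not derivable from the premises, so it does not yield O(~r).
No premise or chain of K-axiom applications forces O(~r), and none forces O(r). So ~r is neither obligatory nor forbidden under these norms.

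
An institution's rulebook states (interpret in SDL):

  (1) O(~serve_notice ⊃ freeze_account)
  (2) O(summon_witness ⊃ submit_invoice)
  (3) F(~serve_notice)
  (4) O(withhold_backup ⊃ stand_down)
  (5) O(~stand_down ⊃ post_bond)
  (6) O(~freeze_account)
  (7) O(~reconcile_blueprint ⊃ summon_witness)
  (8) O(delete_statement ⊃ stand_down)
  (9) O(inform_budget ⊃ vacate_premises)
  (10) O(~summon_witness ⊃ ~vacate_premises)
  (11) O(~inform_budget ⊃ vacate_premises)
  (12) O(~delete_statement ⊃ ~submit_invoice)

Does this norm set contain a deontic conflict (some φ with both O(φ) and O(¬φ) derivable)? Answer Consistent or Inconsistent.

Premise 1 is O(~serve_notice ⊃ freeze_account), but O(~serve_notice) is not derivable from the premises, so it does not yield O(freeze_account).
So O(freeze_account) is not derivable, and the apparent clash with O(~freeze_account) does not arise.
A world satisfying every obligation exists (e.g. delete_statement=true, freeze_account=false, inform_budget=false, post_bond=false, reconcile_blueprint=false, serve_notice=true, stand_down=true, submit_invoice=true, summon_witness=true, vacate_premises=true, withhold_backup=false); no atom is both obligatory and forbidden, so the set is consistent.

Consistent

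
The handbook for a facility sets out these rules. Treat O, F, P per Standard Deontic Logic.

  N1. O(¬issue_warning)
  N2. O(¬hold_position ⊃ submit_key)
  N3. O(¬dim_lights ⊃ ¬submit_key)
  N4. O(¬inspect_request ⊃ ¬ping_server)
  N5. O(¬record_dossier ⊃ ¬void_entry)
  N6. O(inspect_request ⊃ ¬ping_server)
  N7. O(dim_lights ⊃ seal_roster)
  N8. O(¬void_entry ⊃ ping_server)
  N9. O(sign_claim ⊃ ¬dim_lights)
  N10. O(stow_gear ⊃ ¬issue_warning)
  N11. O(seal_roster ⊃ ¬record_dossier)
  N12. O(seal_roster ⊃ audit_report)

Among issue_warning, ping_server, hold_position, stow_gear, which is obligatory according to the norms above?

hold_position

Premises 4 and 6 cover both cases: O(¬inspect_request ⊃ ¬ping_server) and O(inspect_request ⊃ ¬ping_server). Since ¬inspect_request ∨ inspect_request is a tautology, O(¬ping_server) follows.
The contrapositive of premise 8 (O(¬void_entry ⊃ ping_server)) is O(¬ping_server ⊃ void_entry), and O(¬ping_server) is already established, so O(void_entry).
The contrapositive of premise 5 (O(¬record_dossier ⊃ ¬void_entry)) is O(void_entry ⊃ record_dossier), and O(void_entry) is already established, so O(record_dossier).
The contrapositive of premise 11 (O(seal_roster ⊃ ¬record_dossier)) is O(record_dossier ⊃ ¬seal_roster), and O(record_dossier) is already established, so O(¬seal_roster).
Premise 7, O(dim_lights ⊃ seal_roster), contraposes to O(¬seal_roster ⊃ ¬dim_lights); with O(¬seal_roster) we get O(¬dim_lights).
Premise 3 is O(¬dim_lights ⊃ ¬submit_key); since O(¬dim_lights), deontic closure gives O(¬submit_key).
Premise 2, O(¬hold_position ⊃ submit_key), contraposes to O(¬submit_key ⊃ hold_position); with O(¬submit_key) we get O(hold_position).
So O(hold_position) holds — hold_position is obligatory. None of the other listed options is made obligatory by any chain of premises.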